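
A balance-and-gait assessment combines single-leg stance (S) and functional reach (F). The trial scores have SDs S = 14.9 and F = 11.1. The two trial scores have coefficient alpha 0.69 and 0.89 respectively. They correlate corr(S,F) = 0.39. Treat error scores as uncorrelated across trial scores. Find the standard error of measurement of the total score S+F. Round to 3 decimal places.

Var(total) = 345.22 + 129.004 = 474.224.
True-score variance = 262.844 + 129.004 = 391.848, so reliability = 0.8263.
Error variance = 474.224 − 391.848 = 82.3762; SEM = √82.3762 = 9.076.

9.076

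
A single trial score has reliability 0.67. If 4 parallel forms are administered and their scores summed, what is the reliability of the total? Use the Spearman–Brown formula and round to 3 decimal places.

ρ_k = kρ / (1 + (k−1)ρ) = 4·0.67 / (1 + 3·0.67) = 2.680 / 3.010 = 0.890.

0.890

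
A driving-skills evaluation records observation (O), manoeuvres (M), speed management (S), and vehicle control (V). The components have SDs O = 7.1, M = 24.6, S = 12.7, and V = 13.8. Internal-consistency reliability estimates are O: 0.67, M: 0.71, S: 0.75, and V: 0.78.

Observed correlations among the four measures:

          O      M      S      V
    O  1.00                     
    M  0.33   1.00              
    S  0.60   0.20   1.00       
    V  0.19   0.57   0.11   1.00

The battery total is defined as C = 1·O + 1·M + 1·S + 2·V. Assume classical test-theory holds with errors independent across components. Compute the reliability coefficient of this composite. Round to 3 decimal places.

Var(C) = 7.1² + 24.6² + 12.7² + 2²·13.8² + 2·[7.1·24.6·0.33 + 7.1·12.7·0.60 + 2·7.1·13.8·0.19 + 24.6·12.7·0.20 + 2·24.6·13.8·0.57 + 2·12.7·13.8·0.11] = 1578.62 + 1274.04 = 2852.66.
With uncorrelated errors the cross-covariances are all true-score covariance, so they carry over unchanged; only the diagonal terms shrink to ρᵢσᵢ².
True-score variance = [7.1²·0.67 + 24.6²·0.71 + 12.7²·0.75 + 2²·13.8²·0.78] + 1274.04 = 1178.58 + 1274.04 = 2452.62.
Reliability = 2452.62 / 2852.66 = 0.860.

0.860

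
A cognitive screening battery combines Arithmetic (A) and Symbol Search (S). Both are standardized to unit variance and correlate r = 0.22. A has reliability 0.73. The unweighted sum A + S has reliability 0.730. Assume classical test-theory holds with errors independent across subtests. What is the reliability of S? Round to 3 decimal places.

Var(A+S) = 2 + 2·0.22 = 2.440.
True-score variance = ρ_A + ρ_S + 2·0.22, so 0.730 = (0.73 + ρ_S + 0.44) / 2.440.
ρ_S = 0.730·2.440 − 0.73 − 0.44 = 0.611.

0.611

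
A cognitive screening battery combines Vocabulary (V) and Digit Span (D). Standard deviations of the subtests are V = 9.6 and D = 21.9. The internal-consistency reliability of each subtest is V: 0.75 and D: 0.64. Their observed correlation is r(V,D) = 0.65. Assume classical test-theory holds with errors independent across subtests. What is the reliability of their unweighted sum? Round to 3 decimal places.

0.768

Var(V+D) = 9.6² + 21.9² + 2·[9.6·21.9·0.65] = 571.77 + 273.312 = 845.082.
Because errors are independent across components, Cov(Tᵢ,Tⱼ) = Cov(Xᵢ,Xⱼ); the off-diagonal part of the true-score variance is the same as above.
True-score variance = [9.6²·0.75 + 21.9²·0.64] + 273.312 = 376.07 + 273.312 = 649.382.
Reliability = 649.382 / 845.082 = 0.768.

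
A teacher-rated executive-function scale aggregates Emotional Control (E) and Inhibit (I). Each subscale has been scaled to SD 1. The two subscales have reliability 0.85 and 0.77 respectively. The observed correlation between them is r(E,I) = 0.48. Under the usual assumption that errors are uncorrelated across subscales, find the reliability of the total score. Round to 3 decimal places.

0.872

Var(E+I) = 2 + 2·[0.48] = 2 + 0.96 = 2.96.
With uncorrelated errors the cross-covariances are all true-score covariance, so they carry over unchanged; only the diagonal terms shrink to ρᵢσᵢ².
True-score variance = [0.85 + 0.77] + 0.96 = 1.62 + 0.96 = 2.58.
Reliability = 2.58 / 2.96 = 0.872.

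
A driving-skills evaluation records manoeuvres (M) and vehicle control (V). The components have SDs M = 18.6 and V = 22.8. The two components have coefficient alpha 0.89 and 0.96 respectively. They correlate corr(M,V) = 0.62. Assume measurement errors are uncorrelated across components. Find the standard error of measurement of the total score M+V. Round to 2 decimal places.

Var(total) = 865.8 + 525.859 = 1391.66.
True-score variance = 806.951 + 525.859 = 1332.81, so reliability = 0.9577.
Error variance = 1391.66 − 1332.81 = 58.8492; SEM = √58.8492 = 7.67.

7.67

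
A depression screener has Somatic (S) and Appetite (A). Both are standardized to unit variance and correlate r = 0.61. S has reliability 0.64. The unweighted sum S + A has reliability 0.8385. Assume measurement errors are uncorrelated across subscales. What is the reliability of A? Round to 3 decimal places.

0.840

Var(S+A) = 2 + 2·0.61 = 3.220.
True-score variance = ρ_S + ρ_A + 2·0.61, so 0.8385 = (0.64 + ρ_A + 1.22) / 3.220.
ρ_A = 0.8385·3.220 − 0.64 − 1.22 = 0.840.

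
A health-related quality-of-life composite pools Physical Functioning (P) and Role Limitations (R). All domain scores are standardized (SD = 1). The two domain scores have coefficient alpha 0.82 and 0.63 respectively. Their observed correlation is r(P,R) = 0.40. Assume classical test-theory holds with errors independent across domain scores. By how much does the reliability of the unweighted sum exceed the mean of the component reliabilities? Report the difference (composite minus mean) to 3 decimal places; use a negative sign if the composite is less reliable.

0.079

Var(sum) = 2 + 0.8 = 2.8; true-score variance = 1.45 + 0.8 = 2.25; composite reliability = 0.8036.
Mean component reliability = 0.7250.
Difference = 0.8036 − 0.7250 = 0.079.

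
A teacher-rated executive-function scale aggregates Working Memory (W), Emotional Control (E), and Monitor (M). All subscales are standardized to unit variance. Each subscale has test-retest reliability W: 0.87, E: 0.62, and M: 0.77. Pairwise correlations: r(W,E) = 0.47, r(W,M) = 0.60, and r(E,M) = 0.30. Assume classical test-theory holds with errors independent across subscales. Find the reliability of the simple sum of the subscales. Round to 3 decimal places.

Var(W+E+M) = 3 + 2·[0.47 + 0.60 + 0.30] = 3 + 2.74 = 5.74.
With uncorrelated errors the cross-covariances are all true-score covariance, so they carry over unchanged; only the diagonal terms shrink to ρᵢσᵢ².
True-score variance = [0.87 + 0.62 + 0.77] + 2.74 = 2.26 + 2.74 = 5.
Reliability = 5 / 5.74 = 0.871.

0.871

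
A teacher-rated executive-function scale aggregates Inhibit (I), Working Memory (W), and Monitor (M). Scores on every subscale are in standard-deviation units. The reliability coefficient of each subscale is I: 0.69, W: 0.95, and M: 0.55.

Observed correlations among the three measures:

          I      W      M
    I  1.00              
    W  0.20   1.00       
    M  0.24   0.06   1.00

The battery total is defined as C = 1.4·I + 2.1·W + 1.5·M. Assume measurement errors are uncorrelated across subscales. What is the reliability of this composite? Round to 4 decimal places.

Var(C) = 1.4² + 2.1² + 1.5² + 2·[2.94·0.20 + 2.1·0.24 + 3.15·0.06] = 8.62 + 2.562 = 11.182.
Because errors are independent across components, Cov(Tᵢ,Tⱼ) = Cov(Xᵢ,Xⱼ); the off-diagonal part of the true-score variance is the same as above.
True-score variance = [1.4²·0.69 + 2.1²·0.95 + 1.5²·0.55] + 2.562 = 6.7794 + 2.562 = 9.3414.
Reliability = 9.3414 / 11.182 = 0.8354.

0.8354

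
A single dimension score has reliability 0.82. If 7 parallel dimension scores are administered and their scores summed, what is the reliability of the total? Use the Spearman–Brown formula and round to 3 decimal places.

0.970

ρ_k = kρ / (1 + (k−1)ρ) = 7·0.82 / (1 + 6·0.82) = 5.740 / 5.920 = 0.970.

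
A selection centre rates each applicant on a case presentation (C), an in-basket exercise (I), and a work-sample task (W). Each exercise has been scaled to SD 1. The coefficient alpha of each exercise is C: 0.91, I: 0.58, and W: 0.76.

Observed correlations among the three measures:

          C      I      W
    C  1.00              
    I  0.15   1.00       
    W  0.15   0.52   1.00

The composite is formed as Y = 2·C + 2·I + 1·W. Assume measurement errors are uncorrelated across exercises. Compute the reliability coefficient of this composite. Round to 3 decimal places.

Var(Y) = 2² + 2² + 1 + 2·[4·0.15 + 2·0.15 + 2·0.52] = 9 + 3.88 = 12.88.
With uncorrelated errors the cross-covariances are all true-score covariance, so they carry over unchanged; only the diagonal terms shrink to ρᵢσᵢ².
True-score variance = [2²·0.91 + 2²·0.58 + 0.76] + 3.88 = 6.72 + 3.88 = 10.6.
Reliability = 10.6 / 12.88 = 0.823.

0.823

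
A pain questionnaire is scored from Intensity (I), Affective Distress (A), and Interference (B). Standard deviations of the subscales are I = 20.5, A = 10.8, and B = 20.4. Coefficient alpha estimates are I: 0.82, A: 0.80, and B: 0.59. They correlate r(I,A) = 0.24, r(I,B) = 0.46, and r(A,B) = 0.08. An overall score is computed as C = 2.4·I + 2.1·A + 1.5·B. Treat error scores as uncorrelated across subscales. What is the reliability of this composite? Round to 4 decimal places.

0.8437

Var(C) = 2.4²·20.5² + 2.1²·10.8² + 1.5²·20.4² + 2·[5.04·20.5·10.8·0.24 + 3.6·20.5·20.4·0.46 + 3.15·10.8·20.4·0.08] = 3871.38 + 2031.73 = 5903.11.
Because errors are independent across components, Cov(Tᵢ,Tⱼ) = Cov(Xᵢ,Xⱼ); the off-diagonal part of the true-score variance is the same as above.
True-score variance = [2.4²·20.5²·0.82 + 2.1²·10.8²·0.80 + 1.5²·20.4²·0.59] + 2031.73 = 2948.88 + 2031.73 = 4980.61.
Reliability = 4980.61 / 5903.11 = 0.8437.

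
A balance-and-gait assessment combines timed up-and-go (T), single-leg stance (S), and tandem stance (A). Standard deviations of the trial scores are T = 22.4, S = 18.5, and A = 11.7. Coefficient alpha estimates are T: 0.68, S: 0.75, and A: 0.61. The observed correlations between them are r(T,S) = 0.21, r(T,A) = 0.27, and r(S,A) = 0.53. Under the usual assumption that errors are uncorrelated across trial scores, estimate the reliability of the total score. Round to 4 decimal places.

Var(T+S+A) = 22.4² + 18.5² + 11.7² + 2·[22.4·18.5·0.21 + 22.4·11.7·0.27 + 18.5·11.7·0.53] = 980.9 + 545.008 = 1525.91.
Because errors are independent across components, Cov(Tᵢ,Tⱼ) = Cov(Xᵢ,Xⱼ); the off-diagonal part of the true-score variance is the same as above.
True-score variance = [22.4²·0.68 + 18.5²·0.75 + 11.7²·0.61] + 545.008 = 681.387 + 545.008 = 1226.4.
Reliability = 1226.4 / 1525.91 = 0.8037.

0.8037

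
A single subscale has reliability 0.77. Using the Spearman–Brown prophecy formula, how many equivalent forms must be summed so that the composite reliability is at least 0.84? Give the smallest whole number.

k ≥ ρ*(1−ρ₁)/(ρ₁(1−ρ*)) = 0.84·0.23 / (0.77·0.16) = 1.568.
Smallest integer k = 2.

2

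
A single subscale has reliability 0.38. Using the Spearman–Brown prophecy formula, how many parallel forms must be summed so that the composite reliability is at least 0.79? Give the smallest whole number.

k ≥ ρ*(1−ρ₁)/(ρ₁(1−ρ*)) = 0.79·0.62 / (0.38·0.21) = 6.138.
Smallest integer k = 7.

7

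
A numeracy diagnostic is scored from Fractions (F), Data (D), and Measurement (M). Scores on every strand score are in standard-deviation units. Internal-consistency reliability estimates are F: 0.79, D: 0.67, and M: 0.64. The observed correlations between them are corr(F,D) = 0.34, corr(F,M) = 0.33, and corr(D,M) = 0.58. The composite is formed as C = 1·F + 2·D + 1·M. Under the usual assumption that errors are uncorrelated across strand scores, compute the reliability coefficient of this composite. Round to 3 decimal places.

0.817

Var(C) = 1 + 2² + 1 + 2·[2·0.34 + 0.33 + 2·0.58] = 6 + 4.34 = 10.34.
Under uncorrelated errors the observed covariances equal the true-score covariances, so only the own-variance terms attenuate.
True-score variance = [0.79 + 2²·0.67 + 0.64] + 4.34 = 4.11 + 4.34 = 8.45.
Reliability = 8.45 / 10.34 = 0.817.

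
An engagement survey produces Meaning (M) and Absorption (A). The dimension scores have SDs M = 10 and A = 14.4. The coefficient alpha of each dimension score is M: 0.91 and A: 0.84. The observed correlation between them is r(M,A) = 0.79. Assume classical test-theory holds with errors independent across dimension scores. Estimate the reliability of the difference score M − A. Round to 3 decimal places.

Var(M−A) = 10² + 14.4² − 2·10·14.4·0.79 = 307.36 − 227.52 = 79.84.
With uncorrelated errors the cross-covariances are all true-score covariance, so they carry over unchanged; only the diagonal terms shrink to ρᵢσᵢ².
True-score variance = [10²·0.91 + 14.4²·0.84] − 227.52 = 265.182 − 227.52 = 37.6624.
Reliability = 37.6624 / 79.84 = 0.472.

0.472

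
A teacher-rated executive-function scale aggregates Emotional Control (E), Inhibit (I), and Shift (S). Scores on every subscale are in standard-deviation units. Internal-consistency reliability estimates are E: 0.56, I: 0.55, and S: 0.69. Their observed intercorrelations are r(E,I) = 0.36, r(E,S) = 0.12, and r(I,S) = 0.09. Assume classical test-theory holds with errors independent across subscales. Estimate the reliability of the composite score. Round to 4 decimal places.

Var(E+I+S) = 3 + 2·[0.36 + 0.12 + 0.09] = 3 + 1.14 = 4.14.
With uncorrelated errors the cross-covariances are all true-score covariance, so they carry over unchanged; only the diagonal terms shrink to ρᵢσᵢ².
True-score variance = [0.56 + 0.55 + 0.69] + 1.14 = 1.8 + 1.14 = 2.94.
Reliability = 2.94 / 4.14 = 0.7101.

0.7101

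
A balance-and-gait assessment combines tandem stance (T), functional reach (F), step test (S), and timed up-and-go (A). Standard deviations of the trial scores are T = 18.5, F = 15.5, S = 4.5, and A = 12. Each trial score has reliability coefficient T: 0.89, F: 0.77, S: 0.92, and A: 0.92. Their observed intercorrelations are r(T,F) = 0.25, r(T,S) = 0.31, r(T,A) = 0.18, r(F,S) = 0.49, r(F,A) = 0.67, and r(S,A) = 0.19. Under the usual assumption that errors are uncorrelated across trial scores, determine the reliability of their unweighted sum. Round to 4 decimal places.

Var(T+F+S+A) = 18.5² + 15.5² + 4.5² + 12² + 2·[18.5·15.5·0.25 + 18.5·4.5·0.31 + 18.5·12·0.18 + 15.5·4.5·0.49 + 15.5·12·0.67 + 4.5·12·0.19] = 746.75 + 613.025 = 1359.78.
Because errors are independent across components, Cov(Tᵢ,Tⱼ) = Cov(Xᵢ,Xⱼ); the off-diagonal part of the true-score variance is the same as above.
True-score variance = [18.5²·0.89 + 15.5²·0.77 + 4.5²·0.92 + 12²·0.92] + 613.025 = 640.705 + 613.025 = 1253.73.
Reliability = 1253.73 / 1359.78 = 0.9220.

0.9220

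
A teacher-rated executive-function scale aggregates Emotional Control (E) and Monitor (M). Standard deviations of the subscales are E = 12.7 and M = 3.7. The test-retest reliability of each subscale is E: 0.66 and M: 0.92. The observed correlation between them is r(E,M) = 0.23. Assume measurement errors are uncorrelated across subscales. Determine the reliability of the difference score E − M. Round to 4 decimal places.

0.6353

Var(E−M) = 12.7² + 3.7² − 2·12.7·3.7·0.23 = 174.98 − 21.6154 = 153.365.
With uncorrelated errors the cross-covariances are all true-score covariance, so they carry over unchanged; only the diagonal terms shrink to ρᵢσᵢ².
True-score variance = [12.7²·0.66 + 3.7²·0.92] − 21.6154 = 119.046 − 21.6154 = 97.4308.
Reliability = 97.4308 / 153.365 = 0.6353.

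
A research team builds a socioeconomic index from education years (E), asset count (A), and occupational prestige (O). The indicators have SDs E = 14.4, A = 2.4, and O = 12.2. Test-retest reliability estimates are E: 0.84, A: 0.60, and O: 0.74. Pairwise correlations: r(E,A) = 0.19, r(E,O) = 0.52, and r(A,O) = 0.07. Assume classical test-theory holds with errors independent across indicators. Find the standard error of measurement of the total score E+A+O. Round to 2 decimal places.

Var(total) = 361.96 + 199.939 = 561.899.
True-score variance = 287.78 + 199.939 = 487.719, so reliability = 0.8680.
Error variance = 561.899 − 487.719 = 74.18; SEM = √74.18 = 8.61.

8.61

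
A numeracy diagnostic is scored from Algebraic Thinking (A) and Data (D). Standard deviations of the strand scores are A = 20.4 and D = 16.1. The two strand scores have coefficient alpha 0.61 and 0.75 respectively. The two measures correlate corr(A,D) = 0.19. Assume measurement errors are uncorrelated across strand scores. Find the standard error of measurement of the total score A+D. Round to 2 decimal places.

15.07

Var(total) = 675.37 + 124.807 = 800.177.
True-score variance = 448.265 + 124.807 = 573.072, so reliability = 0.7162.
Error variance = 800.177 − 573.072 = 227.105; SEM = √227.105 = 15.07.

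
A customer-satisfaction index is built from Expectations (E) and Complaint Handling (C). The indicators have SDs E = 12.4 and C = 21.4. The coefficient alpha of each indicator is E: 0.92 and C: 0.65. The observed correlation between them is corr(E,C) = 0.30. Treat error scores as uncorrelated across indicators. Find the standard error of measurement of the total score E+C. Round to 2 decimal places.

13.14

Var(total) = 611.72 + 159.216 = 770.936.
True-score variance = 439.133 + 159.216 = 598.349, so reliability = 0.7761.
Error variance = 770.936 − 598.349 = 172.587; SEM = √172.587 = 13.14.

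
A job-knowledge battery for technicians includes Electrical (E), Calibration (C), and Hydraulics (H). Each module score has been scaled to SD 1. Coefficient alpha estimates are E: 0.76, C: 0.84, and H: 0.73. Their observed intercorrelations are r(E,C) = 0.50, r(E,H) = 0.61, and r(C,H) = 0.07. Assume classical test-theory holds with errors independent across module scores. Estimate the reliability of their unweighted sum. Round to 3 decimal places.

0.875

Var(E+C+H) = 3 + 2·[0.50 + 0.61 + 0.07] = 3 + 2.36 = 5.36.
Because errors are independent across components, Cov(Tᵢ,Tⱼ) = Cov(Xᵢ,Xⱼ); the off-diagonal part of the true-score variance is the same as above.
True-score variance = [0.76 + 0.84 + 0.73] + 2.36 = 2.33 + 2.36 = 4.69.
Reliability = 4.69 / 5.36 = 0.875.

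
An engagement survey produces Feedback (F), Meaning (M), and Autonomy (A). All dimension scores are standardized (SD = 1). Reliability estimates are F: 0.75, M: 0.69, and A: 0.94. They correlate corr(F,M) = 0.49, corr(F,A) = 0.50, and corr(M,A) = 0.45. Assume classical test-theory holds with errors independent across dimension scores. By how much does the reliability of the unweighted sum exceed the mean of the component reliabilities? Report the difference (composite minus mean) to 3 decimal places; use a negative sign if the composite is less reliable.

Var(sum) = 3 + 2.88 = 5.88; true-score variance = 2.38 + 2.88 = 5.26; composite reliability = 0.8946.
Mean component reliability = 0.7933.
Difference = 0.8946 − 0.7933 = 0.101.

0.101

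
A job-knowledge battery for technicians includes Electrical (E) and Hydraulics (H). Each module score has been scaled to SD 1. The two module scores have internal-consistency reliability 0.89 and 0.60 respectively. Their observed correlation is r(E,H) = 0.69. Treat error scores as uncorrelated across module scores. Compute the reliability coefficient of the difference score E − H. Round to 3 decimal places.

0.177

Var(E−H) = 1 + 1 − 2·0.69 = 2 − 1.38 = 0.62.
Because errors are independent across components, Cov(Tᵢ,Tⱼ) = Cov(Xᵢ,Xⱼ); the off-diagonal part of the true-score variance is the same as above.
True-score variance = [0.89 + 0.60] − 1.38 = 1.49 − 1.38 = 0.11.
Reliability = 0.11 / 0.62 = 0.177.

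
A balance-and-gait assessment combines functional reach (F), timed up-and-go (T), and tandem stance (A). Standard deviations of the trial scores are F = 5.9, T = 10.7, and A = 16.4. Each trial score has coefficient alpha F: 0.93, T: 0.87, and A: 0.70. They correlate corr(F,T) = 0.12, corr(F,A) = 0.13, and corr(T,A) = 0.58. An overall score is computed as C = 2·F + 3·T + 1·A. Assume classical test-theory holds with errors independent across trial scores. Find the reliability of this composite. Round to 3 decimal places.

0.898

Var(C) = 2²·5.9² + 3²·10.7² + 16.4² + 2·[6·5.9·10.7·0.12 + 2·5.9·16.4·0.13 + 3·10.7·16.4·0.58] = 1438.61 + 751.893 = 2190.5.
Because errors are independent across components, Cov(Tᵢ,Tⱼ) = Cov(Xᵢ,Xⱼ); the off-diagonal part of the true-score variance is the same as above.
True-score variance = [2²·5.9²·0.93 + 3²·10.7²·0.87 + 16.4²·0.70] + 751.893 = 1214.22 + 751.893 = 1966.11.
Reliability = 1966.11 / 2190.5 = 0.898.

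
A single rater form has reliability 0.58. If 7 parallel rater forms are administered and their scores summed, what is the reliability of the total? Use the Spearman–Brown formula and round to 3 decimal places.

0.906

ρ_k = kρ / (1 + (k−1)ρ) = 7·0.58 / (1 + 6·0.58) = 4.060 / 4.480 = 0.906.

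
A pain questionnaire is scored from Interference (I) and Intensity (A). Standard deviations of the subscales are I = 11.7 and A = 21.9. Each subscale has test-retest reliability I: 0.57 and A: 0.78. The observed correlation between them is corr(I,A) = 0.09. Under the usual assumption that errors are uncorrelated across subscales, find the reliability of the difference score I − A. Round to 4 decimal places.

0.7118

Var(I−A) = 11.7² + 21.9² − 2·11.7·21.9·0.09 = 616.5 − 46.1214 = 570.379.
Under uncorrelated errors the observed covariances equal the true-score covariances, so only the own-variance terms attenuate.
True-score variance = [11.7²·0.57 + 21.9²·0.78] − 46.1214 = 452.123 − 46.1214 = 406.002.
Reliability = 406.002 / 570.379 = 0.7118.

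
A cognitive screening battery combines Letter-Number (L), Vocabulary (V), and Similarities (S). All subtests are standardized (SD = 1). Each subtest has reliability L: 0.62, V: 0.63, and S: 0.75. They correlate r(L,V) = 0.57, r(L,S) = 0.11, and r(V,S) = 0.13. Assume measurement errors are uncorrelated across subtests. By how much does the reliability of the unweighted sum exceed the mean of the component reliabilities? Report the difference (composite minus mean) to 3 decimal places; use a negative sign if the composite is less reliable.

0.117

Var(sum) = 3 + 1.62 = 4.62; true-score variance = 2 + 1.62 = 3.62; composite reliability = 0.7835.
Mean component reliability = 0.6667.
Difference = 0.7835 − 0.6667 = 0.117.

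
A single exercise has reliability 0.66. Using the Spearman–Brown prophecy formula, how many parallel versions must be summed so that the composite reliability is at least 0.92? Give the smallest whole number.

6

k ≥ ρ*(1−ρ₁)/(ρ₁(1−ρ*)) = 0.92·0.34 / (0.66·0.08) = 5.924.
Smallest integer k = 6.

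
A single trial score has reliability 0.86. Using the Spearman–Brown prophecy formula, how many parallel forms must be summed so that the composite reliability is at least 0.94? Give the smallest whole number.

3

k ≥ ρ*(1−ρ₁)/(ρ₁(1−ρ*)) = 0.94·0.14 / (0.86·0.06) = 2.550.
Smallest integer k = 3.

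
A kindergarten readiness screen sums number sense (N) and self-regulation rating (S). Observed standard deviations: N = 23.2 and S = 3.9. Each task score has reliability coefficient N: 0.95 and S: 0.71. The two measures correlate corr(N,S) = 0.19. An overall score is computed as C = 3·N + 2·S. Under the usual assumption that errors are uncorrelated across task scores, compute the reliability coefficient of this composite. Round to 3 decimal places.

Var(C) = 3²·23.2² + 2²·3.9² + 2·[6·23.2·3.9·0.19] = 4905 + 206.294 = 5111.29.
With uncorrelated errors the cross-covariances are all true-score covariance, so they carry over unchanged; only the diagonal terms shrink to ρᵢσᵢ².
True-score variance = [3²·23.2²·0.95 + 2²·3.9²·0.71] + 206.294 = 4645.15 + 206.294 = 4851.44.
Reliability = 4851.44 / 5111.29 = 0.949.

0.949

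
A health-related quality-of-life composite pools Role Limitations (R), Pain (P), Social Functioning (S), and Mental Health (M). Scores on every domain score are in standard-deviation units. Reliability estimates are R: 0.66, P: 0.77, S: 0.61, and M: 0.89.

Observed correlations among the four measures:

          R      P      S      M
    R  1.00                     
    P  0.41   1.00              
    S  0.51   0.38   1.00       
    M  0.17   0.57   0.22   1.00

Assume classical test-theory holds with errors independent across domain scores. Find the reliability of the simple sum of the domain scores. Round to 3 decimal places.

0.874

Var(R+P+S+M) = 4 + 2·[0.41 + 0.51 + 0.17 + 0.38 + 0.57 + 0.22] = 4 + 4.52 = 8.52.
Under uncorrelated errors the observed covariances equal the true-score covariances, so only the own-variance terms attenuate.
True-score variance = [0.66 + 0.77 + 0.61 + 0.89] + 4.52 = 2.93 + 4.52 = 7.45.
Reliability = 7.45 / 8.52 = 0.874.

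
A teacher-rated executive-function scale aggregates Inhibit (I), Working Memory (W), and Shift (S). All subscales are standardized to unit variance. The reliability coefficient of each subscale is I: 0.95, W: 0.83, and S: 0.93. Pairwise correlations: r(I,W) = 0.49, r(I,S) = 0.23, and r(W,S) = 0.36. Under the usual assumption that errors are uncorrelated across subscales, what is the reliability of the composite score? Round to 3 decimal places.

Var(I+W+S) = 3 + 2·[0.49 + 0.23 + 0.36] = 3 + 2.16 = 5.16.
Because errors are independent across components, Cov(Tᵢ,Tⱼ) = Cov(Xᵢ,Xⱼ); the off-diagonal part of the true-score variance is the same as above.
True-score variance = [0.95 + 0.83 + 0.93] + 2.16 = 2.71 + 2.16 = 4.87.
Reliability = 4.87 / 5.16 = 0.944.

0.944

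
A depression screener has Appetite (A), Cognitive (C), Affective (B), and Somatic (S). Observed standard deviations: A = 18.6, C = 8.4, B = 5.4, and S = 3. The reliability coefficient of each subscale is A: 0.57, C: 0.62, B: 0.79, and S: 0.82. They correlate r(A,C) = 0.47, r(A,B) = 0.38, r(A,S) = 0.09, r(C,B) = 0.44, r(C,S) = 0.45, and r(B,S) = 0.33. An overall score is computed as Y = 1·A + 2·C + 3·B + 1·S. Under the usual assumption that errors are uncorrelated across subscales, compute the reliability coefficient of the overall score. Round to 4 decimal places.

Var(Y) = 18.6² + 2²·8.4² + 3²·5.4² + 3² + 2·[2·18.6·8.4·0.47 + 3·18.6·5.4·0.38 + 18.6·3·0.09 + 6·8.4·5.4·0.44 + 2·8.4·3·0.45 + 3·5.4·3·0.33] = 899.64 + 849.715 = 1749.36.
Under uncorrelated errors the observed covariances equal the true-score covariances, so only the own-variance terms attenuate.
True-score variance = [18.6²·0.57 + 2²·8.4²·0.62 + 3²·5.4²·0.79 + 3²·0.82] + 849.715 = 586.894 + 849.715 = 1436.61.
Reliability = 1436.61 / 1749.36 = 0.8212.

0.8212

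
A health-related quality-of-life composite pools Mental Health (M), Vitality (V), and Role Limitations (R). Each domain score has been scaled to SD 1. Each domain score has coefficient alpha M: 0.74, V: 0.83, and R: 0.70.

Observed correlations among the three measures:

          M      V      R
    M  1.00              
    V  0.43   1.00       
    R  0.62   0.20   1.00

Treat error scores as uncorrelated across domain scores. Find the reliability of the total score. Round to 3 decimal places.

0.867

Var(M+V+R) = 3 + 2·[0.43 + 0.62 + 0.20] = 3 + 2.5 = 5.5.
Because errors are independent across components, Cov(Tᵢ,Tⱼ) = Cov(Xᵢ,Xⱼ); the off-diagonal part of the true-score variance is the same as above.
True-score variance = [0.74 + 0.83 + 0.70] + 2.5 = 2.27 + 2.5 = 4.77.
Reliability = 4.77 / 5.5 = 0.867.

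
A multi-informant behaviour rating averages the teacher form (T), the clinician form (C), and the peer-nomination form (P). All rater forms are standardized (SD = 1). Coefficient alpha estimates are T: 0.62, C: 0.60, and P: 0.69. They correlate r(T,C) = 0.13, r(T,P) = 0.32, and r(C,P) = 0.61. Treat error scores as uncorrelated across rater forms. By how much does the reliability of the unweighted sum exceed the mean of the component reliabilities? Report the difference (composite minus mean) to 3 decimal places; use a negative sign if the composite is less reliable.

Var(sum) = 3 + 2.12 = 5.12; true-score variance = 1.91 + 2.12 = 4.03; composite reliability = 0.7871.
Mean component reliability = 0.6367.
Difference = 0.7871 − 0.6367 = 0.150.

0.150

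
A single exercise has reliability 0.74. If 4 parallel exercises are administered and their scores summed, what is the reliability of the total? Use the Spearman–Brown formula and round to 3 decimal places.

0.919

ρ_k = kρ / (1 + (k−1)ρ) = 4·0.74 / (1 + 3·0.74) = 2.960 / 3.220 = 0.919.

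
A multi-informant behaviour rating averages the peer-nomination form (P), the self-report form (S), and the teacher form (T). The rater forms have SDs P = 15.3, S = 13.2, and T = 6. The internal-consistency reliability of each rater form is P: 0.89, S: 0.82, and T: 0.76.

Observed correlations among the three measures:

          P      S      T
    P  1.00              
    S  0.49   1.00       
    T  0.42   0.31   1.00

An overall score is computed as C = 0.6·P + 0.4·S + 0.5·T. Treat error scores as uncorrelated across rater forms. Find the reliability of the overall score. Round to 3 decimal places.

Var(C) = 0.6²·15.3² + 0.4²·13.2² + 0.5²·6² + 2·[0.24·15.3·13.2·0.49 + 0.3·15.3·6·0.42 + 0.2·13.2·6·0.31] = 121.151 + 80.4554 = 201.606.
Because errors are independent across components, Cov(Tᵢ,Tⱼ) = Cov(Xᵢ,Xⱼ); the off-diagonal part of the true-score variance is the same as above.
True-score variance = [0.6²·15.3²·0.89 + 0.4²·13.2²·0.82 + 0.5²·6²·0.76] + 80.4554 = 104.703 + 80.4554 = 185.158.
Reliability = 185.158 / 201.606 = 0.918.

0.918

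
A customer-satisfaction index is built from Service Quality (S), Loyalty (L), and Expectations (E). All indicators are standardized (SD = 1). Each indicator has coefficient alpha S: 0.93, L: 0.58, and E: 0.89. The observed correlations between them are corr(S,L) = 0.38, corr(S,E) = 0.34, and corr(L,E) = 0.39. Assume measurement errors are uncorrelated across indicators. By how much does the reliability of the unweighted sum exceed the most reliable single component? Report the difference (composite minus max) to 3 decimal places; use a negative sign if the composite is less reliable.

Var(sum) = 3 + 2.22 = 5.22; true-score variance = 2.4 + 2.22 = 4.62; composite reliability = 0.8851.
Max component reliability = 0.9300.
Difference = 0.8851 − 0.9300 = -0.045.

-0.045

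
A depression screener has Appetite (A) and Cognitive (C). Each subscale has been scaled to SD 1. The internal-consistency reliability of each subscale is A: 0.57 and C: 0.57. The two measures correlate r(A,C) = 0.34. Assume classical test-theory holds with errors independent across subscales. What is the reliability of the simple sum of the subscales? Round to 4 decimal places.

0.6791

Var(A+C) = 2 + 2·[0.34] = 2 + 0.68 = 2.68.
With uncorrelated errors the cross-covariances are all true-score covariance, so they carry over unchanged; only the diagonal terms shrink to ρᵢσᵢ².
True-score variance = [0.57 + 0.57] + 0.68 = 1.14 + 0.68 = 1.82.
Reliability = 1.82 / 2.68 = 0.6791.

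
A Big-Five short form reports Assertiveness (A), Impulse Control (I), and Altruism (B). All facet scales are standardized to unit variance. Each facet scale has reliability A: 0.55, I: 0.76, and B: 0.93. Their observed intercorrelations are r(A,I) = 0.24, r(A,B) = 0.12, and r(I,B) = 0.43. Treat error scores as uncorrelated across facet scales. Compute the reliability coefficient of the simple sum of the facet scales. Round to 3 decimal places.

0.834

Var(A+I+B) = 3 + 2·[0.24 + 0.12 + 0.43] = 3 + 1.58 = 4.58.
Under uncorrelated errors the observed covariances equal the true-score covariances, so only the own-variance terms attenuate.
True-score variance = [0.55 + 0.76 + 0.93] + 1.58 = 2.24 + 1.58 = 3.82.
Reliability = 3.82 / 4.58 = 0.834.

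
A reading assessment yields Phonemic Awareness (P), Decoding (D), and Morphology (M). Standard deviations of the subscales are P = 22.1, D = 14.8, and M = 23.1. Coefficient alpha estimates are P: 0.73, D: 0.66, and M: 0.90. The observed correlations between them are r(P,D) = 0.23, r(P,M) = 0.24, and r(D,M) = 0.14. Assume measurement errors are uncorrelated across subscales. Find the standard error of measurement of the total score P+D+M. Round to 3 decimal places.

Var(total) = 1241.06 + 491.228 = 1732.29.
True-score variance = 981.355 + 491.228 = 1472.58, so reliability = 0.8501.
Error variance = 1732.29 − 1472.58 = 259.705; SEM = √259.705 = 16.115.

16.115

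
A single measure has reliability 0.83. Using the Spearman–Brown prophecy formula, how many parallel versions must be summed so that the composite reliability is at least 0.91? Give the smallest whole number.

k ≥ ρ*(1−ρ₁)/(ρ₁(1−ρ*)) = 0.91·0.17 / (0.83·0.09) = 2.071.
Smallest integer k = 3.

3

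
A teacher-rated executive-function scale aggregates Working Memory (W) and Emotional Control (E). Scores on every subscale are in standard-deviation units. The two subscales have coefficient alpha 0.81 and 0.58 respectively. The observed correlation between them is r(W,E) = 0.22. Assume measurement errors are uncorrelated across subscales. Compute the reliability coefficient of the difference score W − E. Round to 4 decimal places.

Var(W−E) = 1 + 1 − 2·0.22 = 2 − 0.44 = 1.56.
Under uncorrelated errors the observed covariances equal the true-score covariances, so only the own-variance terms attenuate.
True-score variance = [0.81 + 0.58] − 0.44 = 1.39 − 0.44 = 0.95.
Reliability = 0.95 / 1.56 = 0.6090.

0.6090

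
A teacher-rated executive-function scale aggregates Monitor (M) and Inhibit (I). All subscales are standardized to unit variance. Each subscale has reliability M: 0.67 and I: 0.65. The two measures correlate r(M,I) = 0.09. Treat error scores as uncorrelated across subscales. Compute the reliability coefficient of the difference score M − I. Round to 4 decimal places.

Var(M−I) = 1 + 1 − 2·0.09 = 2 − 0.18 = 1.82.
With uncorrelated errors the cross-covariances are all true-score covariance, so they carry over unchanged; only the diagonal terms shrink to ρᵢσᵢ².
True-score variance = [0.67 + 0.65] − 0.18 = 1.32 − 0.18 = 1.14.
Reliability = 1.14 / 1.82 = 0.6264.

0.6264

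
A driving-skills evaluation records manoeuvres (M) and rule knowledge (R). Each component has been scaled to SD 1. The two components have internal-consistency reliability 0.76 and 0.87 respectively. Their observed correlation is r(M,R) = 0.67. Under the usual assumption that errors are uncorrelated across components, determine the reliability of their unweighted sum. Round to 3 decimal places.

Var(M+R) = 2 + 2·[0.67] = 2 + 1.34 = 3.34.
With uncorrelated errors the cross-covariances are all true-score covariance, so they carry over unchanged; only the diagonal terms shrink to ρᵢσᵢ².
True-score variance = [0.76 + 0.87] + 1.34 = 1.63 + 1.34 = 2.97.
Reliability = 2.97 / 3.34 = 0.889.

0.889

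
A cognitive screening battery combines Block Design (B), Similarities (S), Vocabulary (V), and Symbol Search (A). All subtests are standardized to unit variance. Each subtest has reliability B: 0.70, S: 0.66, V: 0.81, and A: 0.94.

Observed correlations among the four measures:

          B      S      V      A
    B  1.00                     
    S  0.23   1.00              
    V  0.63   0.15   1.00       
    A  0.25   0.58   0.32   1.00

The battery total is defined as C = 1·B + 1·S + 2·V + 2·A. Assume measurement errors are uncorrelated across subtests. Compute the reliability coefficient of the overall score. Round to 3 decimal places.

Var(C) = 1 + 1 + 2² + 2² + 2·[0.23 + 2·0.63 + 2·0.25 + 2·0.15 + 2·0.58 + 4·0.32] = 10 + 9.46 = 19.46.
With uncorrelated errors the cross-covariances are all true-score covariance, so they carry over unchanged; only the diagonal terms shrink to ρᵢσᵢ².
True-score variance = [0.70 + 0.66 + 2²·0.81 + 2²·0.94] + 9.46 = 8.36 + 9.46 = 17.82.
Reliability = 17.82 / 19.46 = 0.916.

0.916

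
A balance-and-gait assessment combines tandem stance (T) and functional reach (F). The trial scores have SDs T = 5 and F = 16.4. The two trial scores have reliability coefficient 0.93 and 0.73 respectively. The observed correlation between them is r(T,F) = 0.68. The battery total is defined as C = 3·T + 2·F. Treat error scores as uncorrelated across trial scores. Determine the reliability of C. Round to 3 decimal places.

Var(C) = 3²·5² + 2²·16.4² + 2·[6·5·16.4·0.68] = 1300.84 + 669.12 = 1969.96.
With uncorrelated errors the cross-covariances are all true-score covariance, so they carry over unchanged; only the diagonal terms shrink to ρᵢσᵢ².
True-score variance = [3²·5²·0.93 + 2²·16.4²·0.73] + 669.12 = 994.613 + 669.12 = 1663.73.
Reliability = 1663.73 / 1969.96 = 0.845.

0.845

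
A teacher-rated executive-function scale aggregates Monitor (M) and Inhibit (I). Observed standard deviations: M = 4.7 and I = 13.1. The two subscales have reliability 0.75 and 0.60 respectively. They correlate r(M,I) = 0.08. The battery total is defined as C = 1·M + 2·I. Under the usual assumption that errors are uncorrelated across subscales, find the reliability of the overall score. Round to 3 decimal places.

Var(C) = 4.7² + 2²·13.1² + 2·[2·4.7·13.1·0.08] = 708.53 + 19.7024 = 728.232.
With uncorrelated errors the cross-covariances are all true-score covariance, so they carry over unchanged; only the diagonal terms shrink to ρᵢσᵢ².
True-score variance = [4.7²·0.75 + 2²·13.1²·0.60] + 19.7024 = 428.431 + 19.7024 = 448.134.
Reliability = 448.134 / 728.232 = 0.615.

0.615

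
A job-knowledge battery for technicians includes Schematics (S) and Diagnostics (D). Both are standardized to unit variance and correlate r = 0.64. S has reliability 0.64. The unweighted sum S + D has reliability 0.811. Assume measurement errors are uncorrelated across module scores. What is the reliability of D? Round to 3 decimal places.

Var(S+D) = 2 + 2·0.64 = 3.280.
True-score variance = ρ_S + ρ_D + 2·0.64, so 0.811 = (0.64 + ρ_D + 1.28) / 3.280.
ρ_D = 0.811·3.280 − 0.64 − 1.28 = 0.740.

0.740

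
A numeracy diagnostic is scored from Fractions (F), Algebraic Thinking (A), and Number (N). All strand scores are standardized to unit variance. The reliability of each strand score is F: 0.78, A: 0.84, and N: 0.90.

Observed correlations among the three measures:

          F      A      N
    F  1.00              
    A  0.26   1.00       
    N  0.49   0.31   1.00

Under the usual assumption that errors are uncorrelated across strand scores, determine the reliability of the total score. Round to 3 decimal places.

0.906

Var(F+A+N) = 3 + 2·[0.26 + 0.49 + 0.31] = 3 + 2.12 = 5.12.
Because errors are independent across components, Cov(Tᵢ,Tⱼ) = Cov(Xᵢ,Xⱼ); the off-diagonal part of the true-score variance is the same as above.
True-score variance = [0.78 + 0.84 + 0.90] + 2.12 = 2.52 + 2.12 = 4.64.
Reliability = 4.64 / 5.12 = 0.906.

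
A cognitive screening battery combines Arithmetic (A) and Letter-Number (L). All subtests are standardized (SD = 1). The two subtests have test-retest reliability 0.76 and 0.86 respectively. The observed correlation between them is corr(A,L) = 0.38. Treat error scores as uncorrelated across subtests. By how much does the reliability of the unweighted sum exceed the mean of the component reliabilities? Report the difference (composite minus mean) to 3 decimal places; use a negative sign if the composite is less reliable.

Var(sum) = 2 + 0.76 = 2.76; true-score variance = 1.62 + 0.76 = 2.38; composite reliability = 0.8623.
Mean component reliability = 0.8100.
Difference = 0.8623 − 0.8100 = 0.052.

0.052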